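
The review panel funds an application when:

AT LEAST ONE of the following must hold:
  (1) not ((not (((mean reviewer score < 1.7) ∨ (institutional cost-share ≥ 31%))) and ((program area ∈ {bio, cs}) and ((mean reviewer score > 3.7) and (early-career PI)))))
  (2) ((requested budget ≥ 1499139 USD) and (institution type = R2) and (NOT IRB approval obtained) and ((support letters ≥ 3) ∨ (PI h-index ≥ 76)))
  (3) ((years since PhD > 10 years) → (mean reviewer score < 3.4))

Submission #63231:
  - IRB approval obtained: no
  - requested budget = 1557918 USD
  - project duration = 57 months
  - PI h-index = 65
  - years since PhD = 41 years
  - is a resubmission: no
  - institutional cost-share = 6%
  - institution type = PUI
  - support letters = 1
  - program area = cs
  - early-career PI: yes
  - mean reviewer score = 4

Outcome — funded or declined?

Atomic conditions:
  mean reviewer score < 1.7: 4 < 1.7 is false
  institutional cost-share ≥ 31%: 6 ≥ 31 is false
  program area ∈ {bio, cs}: cs is in the set → true
  mean reviewer score > 3.7: 4 > 3.7 is true
  early-career PI: yes → true
  requested budget ≥ 1499139 USD: 1557918 ≥ 1499139 is true
  institution type = R2: PUI == R2 is false
  NOT IRB approval obtained: no → true
  support letters ≥ 3: 1 ≥ 3 is false
  PI h-index ≥ 76: 65 ≥ 76 is false
  years since PhD > 10 years: 41 > 10 is true
  mean reviewer score < 3.4: 4 < 3.4 is false
Combine:
[1.1.1.1] false OR false = false
[1.1.1] NOT false = true
[1.1.2.2] true AND true = true
[1.1.2] true AND true = true
[1.1] true AND true = true
[1] NOT true = false
[2.4] false OR false = false
[2] true AND false AND true AND false = false
[3] true → false = false
[root] false OR false OR false = false
Overall: false → declined

Declined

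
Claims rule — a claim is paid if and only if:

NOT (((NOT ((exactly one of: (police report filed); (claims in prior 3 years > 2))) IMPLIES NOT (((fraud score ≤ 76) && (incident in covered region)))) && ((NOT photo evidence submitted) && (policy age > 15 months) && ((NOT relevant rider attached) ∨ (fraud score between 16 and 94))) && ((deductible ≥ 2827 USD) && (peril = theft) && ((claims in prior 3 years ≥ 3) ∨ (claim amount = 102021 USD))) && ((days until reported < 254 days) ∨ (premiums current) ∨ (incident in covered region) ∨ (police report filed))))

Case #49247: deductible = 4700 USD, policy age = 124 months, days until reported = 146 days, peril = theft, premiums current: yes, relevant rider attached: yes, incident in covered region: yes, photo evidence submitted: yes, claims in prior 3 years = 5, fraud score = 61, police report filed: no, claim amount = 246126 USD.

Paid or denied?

Paid

Atomic conditions:
  police report filed: no → false
  claims in prior 3 years > 2: 5 > 2 is true
  fraud score ≤ 76: 61 ≤ 76 is true
  incident in covered region: yes → true
  NOT photo evidence submitted: yes → false
  policy age > 15 months: 124 > 15 is true
  NOT relevant rider attached: yes → false
  fraud score between 16 and 94: 61 in [16, 94] is true
  deductible ≥ 2827 USD: 4700 ≥ 2827 is true
  peril = theft: theft == theft is true
  claims in prior 3 years ≥ 3: 5 ≥ 3 is true
  claim amount = 102021 USD: 246126 == 102021 is false
  days until reported < 254 days: 146 < 254 is true
  premiums current: yes → true
Combine:
[1.1.1.1] exactly-one(false, true) = true
[1.1.1] NOT true = false
[1.1.2.1] true AND true = true
[1.1.2] NOT true = false
[1.1] false → false (antecedent false ⇒ implication holds) = true
[1.2.3] false OR true = true
[1.2] false AND true AND true = false
[1.3.3] true OR false = true
[1.3] true AND true AND true = true
[1.4] true OR true OR true OR false = true
[1] true AND false AND true AND true = false
[root] NOT false = true
Overall: true → paid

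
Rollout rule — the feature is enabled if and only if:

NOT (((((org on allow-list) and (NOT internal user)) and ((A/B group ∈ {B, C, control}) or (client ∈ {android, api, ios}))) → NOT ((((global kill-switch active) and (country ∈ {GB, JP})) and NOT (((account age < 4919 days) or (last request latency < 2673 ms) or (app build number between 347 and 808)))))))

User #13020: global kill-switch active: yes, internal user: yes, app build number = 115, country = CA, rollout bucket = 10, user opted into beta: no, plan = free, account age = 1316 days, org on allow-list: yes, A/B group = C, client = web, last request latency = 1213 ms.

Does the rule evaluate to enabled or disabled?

Atomic conditions:
  org on allow-list: yes → true
  NOT internal user: yes → false
  A/B group ∈ {B, C, control}: C is in the set → true
  client ∈ {android, api, ios}: web is not in the set → false
  global kill-switch active: yes → true
  country ∈ {GB, JP}: CA is not in the set → false
  account age < 4919 days: 1316 < 4919 is true
  last request latency < 2673 ms: 1213 < 2673 is true
  app build number between 347 and 808: 115 in [347, 808] is false
Combine:
[1.1.1] true AND false = false
[1.1.2] true OR false = true
[1.1] false AND true = false
[1.2.1.1] true AND false = false
[1.2.1.2.1] true OR true OR false = true
[1.2.1.2] NOT true = false
[1.2.1] false AND false = false
[1.2] NOT false = true
[1] false → true (antecedent false ⇒ implication holds) = true
[root] NOT true = false
Overall: false → disabled

Disabled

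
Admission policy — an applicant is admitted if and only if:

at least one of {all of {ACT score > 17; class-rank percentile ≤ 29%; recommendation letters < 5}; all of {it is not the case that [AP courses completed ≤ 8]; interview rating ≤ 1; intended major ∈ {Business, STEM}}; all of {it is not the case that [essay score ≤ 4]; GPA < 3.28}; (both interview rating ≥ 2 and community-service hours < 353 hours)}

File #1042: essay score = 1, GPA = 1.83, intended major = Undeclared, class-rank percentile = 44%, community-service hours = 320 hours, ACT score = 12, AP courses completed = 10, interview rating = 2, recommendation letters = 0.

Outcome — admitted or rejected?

Admitted

Atomic conditions:
  ACT score > 17: 12 > 17 is false
  class-rank percentile ≤ 29%: 44 ≤ 29 is false
  recommendation letters < 5: 0 < 5 is true
  AP courses completed ≤ 8: 10 ≤ 8 is false
  interview rating ≤ 1: 2 ≤ 1 is false
  intended major ∈ {Business, STEM}: Undeclared is not in the set → false
  essay score ≤ 4: 1 ≤ 4 is true
  GPA < 3.28: 1.83 < 3.28 is true
  interview rating ≥ 2: 2 ≥ 2 is true
  community-service hours < 353 hours: 320 < 353 is true
Combine:
[1] false AND false AND true = false
[2.1] NOT false = true
[2] true AND false AND false = false
[3.1] NOT true = false
[3] false AND true = false
[4] true AND true = true
[root] false OR false OR false OR true = true
Overall: true → admitted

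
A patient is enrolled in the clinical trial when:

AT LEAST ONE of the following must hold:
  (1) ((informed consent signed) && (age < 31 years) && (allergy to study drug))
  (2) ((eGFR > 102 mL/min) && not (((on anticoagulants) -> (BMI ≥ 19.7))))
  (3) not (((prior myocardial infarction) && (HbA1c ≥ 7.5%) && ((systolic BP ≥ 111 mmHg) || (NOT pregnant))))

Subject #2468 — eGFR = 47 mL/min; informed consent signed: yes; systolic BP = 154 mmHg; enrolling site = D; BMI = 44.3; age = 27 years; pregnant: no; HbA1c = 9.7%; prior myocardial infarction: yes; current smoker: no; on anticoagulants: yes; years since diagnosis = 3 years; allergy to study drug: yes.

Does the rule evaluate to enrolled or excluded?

Atomic conditions:
  informed consent signed: yes → true
  age < 31 years: 27 < 31 is true
  allergy to study drug: yes → true
  eGFR > 102 mL/min: 47 > 102 is false
  on anticoagulants: yes → true
  BMI ≥ 19.7: 44.3 ≥ 19.7 is true
  prior myocardial infarction: yes → true
  HbA1c ≥ 7.5%: 9.7 ≥ 7.5 is true
  systolic BP ≥ 111 mmHg: 154 ≥ 111 is true
  NOT pregnant: no → true
Combine:
[1] true AND true AND true = true
[2.2.1] true → true = true
[2.2] NOT true = false
[2] false AND false = false
[3.1.3] true OR true = true
[3.1] true AND true AND true = true
[3] NOT true = false
[root] true OR false OR false = true
Overall: true → enrolled

Enrolled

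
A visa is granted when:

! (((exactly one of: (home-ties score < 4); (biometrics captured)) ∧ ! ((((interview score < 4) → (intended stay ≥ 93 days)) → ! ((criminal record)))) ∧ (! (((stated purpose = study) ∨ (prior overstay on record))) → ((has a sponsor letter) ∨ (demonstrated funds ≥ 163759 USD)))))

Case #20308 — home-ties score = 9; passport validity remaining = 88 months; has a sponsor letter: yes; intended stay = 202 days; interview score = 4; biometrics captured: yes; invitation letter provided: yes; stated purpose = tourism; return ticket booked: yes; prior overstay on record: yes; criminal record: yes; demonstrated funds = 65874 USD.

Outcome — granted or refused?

Atomic conditions:
  home-ties score < 4: 9 < 4 is false
  biometrics captured: yes → true
  interview score < 4: 4 < 4 is false
  intended stay ≥ 93 days: 202 ≥ 93 is true
  criminal record: yes → true
  stated purpose = study: tourism == study is false
  prior overstay on record: yes → true
  has a sponsor letter: yes → true
  demonstrated funds ≥ 163759 USD: 65874 ≥ 163759 is false
Combine:
[1.1] exactly-one(false, true) = true
[1.2.1.1] false → true (antecedent false ⇒ implication holds) = true
[1.2.1.2] NOT true = false
[1.2.1] true → false = false
[1.2] NOT false = true
[1.3.1.1] false OR true = true
[1.3.1] NOT true = false
[1.3.2] true OR false = true
[1.3] false → true (antecedent false ⇒ implication holds) = true
[1] true AND true AND true = true
[root] NOT true = false
Overall: false → refused

Refused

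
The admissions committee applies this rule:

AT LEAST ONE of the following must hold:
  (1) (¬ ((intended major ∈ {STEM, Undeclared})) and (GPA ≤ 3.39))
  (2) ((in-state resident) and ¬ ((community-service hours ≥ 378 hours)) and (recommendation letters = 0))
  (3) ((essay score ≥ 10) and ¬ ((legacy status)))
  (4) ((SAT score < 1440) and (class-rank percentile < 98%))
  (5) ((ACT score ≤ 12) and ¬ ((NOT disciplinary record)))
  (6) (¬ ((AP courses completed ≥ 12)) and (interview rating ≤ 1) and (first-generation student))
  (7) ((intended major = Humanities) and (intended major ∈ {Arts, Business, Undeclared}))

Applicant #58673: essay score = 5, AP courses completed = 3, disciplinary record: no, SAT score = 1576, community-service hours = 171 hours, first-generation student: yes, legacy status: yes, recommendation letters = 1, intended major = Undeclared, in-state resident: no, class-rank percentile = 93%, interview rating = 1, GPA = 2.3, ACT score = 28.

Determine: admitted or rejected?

Admitted

Atomic conditions:
  intended major ∈ {STEM, Undeclared}: Undeclared is in the set → true
  GPA ≤ 3.39: 2.3 ≤ 3.39 is true
  in-state resident: no → false
  community-service hours ≥ 378 hours: 171 ≥ 378 is false
  recommendation letters = 0: 1 == 0 is false
  essay score ≥ 10: 5 ≥ 10 is false
  legacy status: yes → true
  SAT score < 1440: 1576 < 1440 is false
  class-rank percentile < 98%: 93 < 98 is true
  ACT score ≤ 12: 28 ≤ 12 is false
  NOT disciplinary record: no → true
  AP courses completed ≥ 12: 3 ≥ 12 is false
  interview rating ≤ 1: 1 ≤ 1 is true
  first-generation student: yes → true
  intended major = Humanities: Undeclared == Humanities is false
  intended major ∈ {Arts, Business, Undeclared}: Undeclared is in the set → true
Combine:
[1.1] NOT true = false
[1] false AND true = false
[2.2] NOT false = true
[2] false AND true AND false = false
[3.2] NOT true = false
[3] false AND false = false
[4] false AND true = false
[5.2] NOT true = false
[5] false AND false = false
[6.1] NOT false = true
[6] true AND true AND true = true
[7] false AND true = false
[root] false OR false OR false OR false OR false OR true OR false = true
Overall: true → admitted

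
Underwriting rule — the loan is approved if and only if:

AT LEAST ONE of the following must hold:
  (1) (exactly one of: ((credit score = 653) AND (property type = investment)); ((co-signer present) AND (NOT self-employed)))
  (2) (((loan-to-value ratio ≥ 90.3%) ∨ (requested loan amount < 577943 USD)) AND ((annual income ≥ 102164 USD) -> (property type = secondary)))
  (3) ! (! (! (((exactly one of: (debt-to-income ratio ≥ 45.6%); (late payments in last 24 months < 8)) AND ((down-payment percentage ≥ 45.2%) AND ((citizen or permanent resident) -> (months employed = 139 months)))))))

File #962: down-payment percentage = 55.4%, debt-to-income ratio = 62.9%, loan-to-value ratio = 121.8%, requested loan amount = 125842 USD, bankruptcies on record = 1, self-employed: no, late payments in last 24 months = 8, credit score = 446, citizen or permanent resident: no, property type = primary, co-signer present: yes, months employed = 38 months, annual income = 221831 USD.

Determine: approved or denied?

Atomic conditions:
  credit score = 653: 446 == 653 is false
  property type = investment: primary == investment is false
  co-signer present: yes → true
  NOT self-employed: no → true
  loan-to-value ratio ≥ 90.3%: 121.8 ≥ 90.3 is true
  requested loan amount < 577943 USD: 125842 < 577943 is true
  annual income ≥ 102164 USD: 221831 ≥ 102164 is true
  property type = secondary: primary == secondary is false
  debt-to-income ratio ≥ 45.6%: 62.9 ≥ 45.6 is true
  late payments in last 24 months < 8: 8 < 8 is false
  down-payment percentage ≥ 45.2%: 55.4 ≥ 45.2 is true
  citizen or permanent resident: no → false
  months employed = 139 months: 38 == 139 is false
Combine:
[1.1] false AND false = false
[1.2] true AND true = true
[1] exactly-one(false, true) = true
[2.1] true OR true = true
[2.2] true → false = false
[2] true AND false = false
[3.1.1.1.1] exactly-one(true, false) = true
[3.1.1.1.2.2] false → false (antecedent false ⇒ implication holds) = true
[3.1.1.1.2] true AND true = true
[3.1.1.1] true AND true = true
[3.1.1] NOT true = false
[3.1] NOT false = true
[3] NOT true = false
[root] true OR false OR false = true
Overall: true → approved

Approved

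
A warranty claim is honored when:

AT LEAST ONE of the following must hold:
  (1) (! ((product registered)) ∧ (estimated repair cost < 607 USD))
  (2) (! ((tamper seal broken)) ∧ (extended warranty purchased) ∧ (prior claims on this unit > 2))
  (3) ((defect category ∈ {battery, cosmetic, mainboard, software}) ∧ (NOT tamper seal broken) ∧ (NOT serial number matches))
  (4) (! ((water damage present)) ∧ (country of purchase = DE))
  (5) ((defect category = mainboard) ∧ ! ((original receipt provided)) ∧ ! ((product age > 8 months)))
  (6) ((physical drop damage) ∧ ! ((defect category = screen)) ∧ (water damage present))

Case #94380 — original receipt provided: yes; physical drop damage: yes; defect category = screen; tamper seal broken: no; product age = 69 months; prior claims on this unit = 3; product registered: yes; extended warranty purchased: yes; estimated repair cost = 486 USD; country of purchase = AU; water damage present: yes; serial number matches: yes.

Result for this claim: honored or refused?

Honored

Atomic conditions:
  product registered: yes → true
  estimated repair cost < 607 USD: 486 < 607 is true
  tamper seal broken: no → false
  extended warranty purchased: yes → true
  prior claims on this unit > 2: 3 > 2 is true
  defect category ∈ {battery, cosmetic, mainboard, software}: screen is not in the set → false
  NOT tamper seal broken: no → true
  NOT serial number matches: yes → false
  water damage present: yes → true
  country of purchase = DE: AU == DE is false
  defect category = mainboard: screen == mainboard is false
  original receipt provided: yes → true
  product age > 8 months: 69 > 8 is true
  physical drop damage: yes → true
  defect category = screen: screen == screen is true
Combine:
[1.1] NOT true = false
[1] false AND true = false
[2.1] NOT false = true
[2] true AND true AND true = true
[3] false AND true AND false = false
[4.1] NOT true = false
[4] false AND false = false
[5.2] NOT true = false
[5.3] NOT true = false
[5] false AND false AND false = false
[6.2] NOT true = false
[6] true AND false AND true = false
[root] false OR true OR false OR false OR false OR false = true
Overall: true → honored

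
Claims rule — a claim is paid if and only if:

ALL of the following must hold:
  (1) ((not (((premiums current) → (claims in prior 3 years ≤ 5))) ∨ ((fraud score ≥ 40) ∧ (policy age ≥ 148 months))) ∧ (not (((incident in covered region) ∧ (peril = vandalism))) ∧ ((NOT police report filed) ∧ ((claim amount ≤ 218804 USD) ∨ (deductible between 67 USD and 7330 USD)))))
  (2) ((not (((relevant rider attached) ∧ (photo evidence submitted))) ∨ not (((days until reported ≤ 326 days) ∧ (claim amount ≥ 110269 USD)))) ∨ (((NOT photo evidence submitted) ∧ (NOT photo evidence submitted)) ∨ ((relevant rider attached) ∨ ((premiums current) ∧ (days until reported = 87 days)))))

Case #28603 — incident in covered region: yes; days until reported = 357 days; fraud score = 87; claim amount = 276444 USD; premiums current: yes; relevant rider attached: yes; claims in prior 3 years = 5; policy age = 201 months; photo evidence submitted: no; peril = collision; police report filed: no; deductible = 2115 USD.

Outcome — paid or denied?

Paid

Atomic conditions:
  premiums current: yes → true
  claims in prior 3 years ≤ 5: 5 ≤ 5 is true
  fraud score ≥ 40: 87 ≥ 40 is true
  policy age ≥ 148 months: 201 ≥ 148 is true
  incident in covered region: yes → true
  peril = vandalism: collision == vandalism is false
  NOT police report filed: no → true
  claim amount ≤ 218804 USD: 276444 ≤ 218804 is false
  deductible between 67 USD and 7330 USD: 2115 in [67, 7330] is true
  relevant rider attached: yes → true
  photo evidence submitted: no → false
  days until reported ≤ 326 days: 357 ≤ 326 is false
  claim amount ≥ 110269 USD: 276444 ≥ 110269 is true
  NOT photo evidence submitted: no → true
  days until reported = 87 days: 357 == 87 is false
Combine:
[1.1.1.1] true → true = true
[1.1.1] NOT true = false
[1.1.2] true AND true = true
[1.1] false OR true = true
[1.2.1.1] true AND false = false
[1.2.1] NOT false = true
[1.2.2.2] false OR true = true
[1.2.2] true AND true = true
[1.2] true AND true = true
[1] true AND true = true
[2.1.1.1] true AND false = false
[2.1.1] NOT false = true
[2.1.2.1] false AND true = false
[2.1.2] NOT false = true
[2.1] true OR true = true
[2.2.1] true AND true = true
[2.2.2.2] true AND false = false
[2.2.2] true OR false = true
[2.2] true OR true = true
[2] true OR true = true
[root] true AND true = true
Overall: true → paid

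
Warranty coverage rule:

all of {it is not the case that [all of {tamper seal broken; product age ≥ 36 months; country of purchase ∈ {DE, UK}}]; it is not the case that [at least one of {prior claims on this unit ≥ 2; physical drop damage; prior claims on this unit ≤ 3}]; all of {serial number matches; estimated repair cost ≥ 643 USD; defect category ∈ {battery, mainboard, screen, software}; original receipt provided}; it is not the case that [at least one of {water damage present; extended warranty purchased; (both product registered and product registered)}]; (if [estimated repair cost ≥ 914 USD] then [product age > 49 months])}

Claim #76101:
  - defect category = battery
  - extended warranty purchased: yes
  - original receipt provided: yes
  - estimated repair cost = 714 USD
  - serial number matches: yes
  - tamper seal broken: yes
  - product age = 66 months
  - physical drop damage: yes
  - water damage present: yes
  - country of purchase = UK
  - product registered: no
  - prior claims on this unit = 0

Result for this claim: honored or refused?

Atomic conditions:
  tamper seal broken: yes → true
  product age ≥ 36 months: 66 ≥ 36 is true
  country of purchase ∈ {DE, UK}: UK is in the set → true
  prior claims on this unit ≥ 2: 0 ≥ 2 is false
  physical drop damage: yes → true
  prior claims on this unit ≤ 3: 0 ≤ 3 is true
  serial number matches: yes → true
  estimated repair cost ≥ 643 USD: 714 ≥ 643 is true
  defect category ∈ {battery, mainboard, screen, software}: battery is in the set → true
  original receipt provided: yes → true
  water damage present: yes → true
  extended warranty purchased: yes → true
  product registered: no → false
  estimated repair cost ≥ 914 USD: 714 ≥ 914 is false
  product age > 49 months: 66 > 49 is true
Combine:
[1.1] true AND true AND true = true
[1] NOT true = false
[2.1] false OR true OR true = true
[2] NOT true = false
[3] true AND true AND true AND true = true
[4.1.3] false AND false = false
[4.1] true OR true OR false = true
[4] NOT true = false
[5] false → true (antecedent false ⇒ implication holds) = true
[root] false AND false AND true AND false AND true = false
Overall: false → refused

Refused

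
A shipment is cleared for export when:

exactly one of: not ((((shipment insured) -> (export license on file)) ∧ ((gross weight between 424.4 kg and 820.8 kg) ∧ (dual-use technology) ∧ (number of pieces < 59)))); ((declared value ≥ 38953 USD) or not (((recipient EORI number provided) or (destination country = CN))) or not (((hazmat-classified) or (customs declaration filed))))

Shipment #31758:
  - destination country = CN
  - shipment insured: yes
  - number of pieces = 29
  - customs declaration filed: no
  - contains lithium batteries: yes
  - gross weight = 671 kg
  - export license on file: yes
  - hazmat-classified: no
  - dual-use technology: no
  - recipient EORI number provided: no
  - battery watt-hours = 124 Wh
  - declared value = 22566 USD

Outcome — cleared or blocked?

Atomic conditions:
  shipment insured: yes → true
  export license on file: yes → true
  gross weight between 424.4 kg and 820.8 kg: 671 in [424.4, 820.8] is true
  dual-use technology: no → false
  number of pieces < 59: 29 < 59 is true
  declared value ≥ 38953 USD: 22566 ≥ 38953 is false
  recipient EORI number provided: no → false
  destination country = CN: CN == CN is true
  hazmat-classified: no → false
  customs declaration filed: no → false
Combine:
[1.1.1] true → true = true
[1.1.2] true AND false AND true = false
[1.1] true AND false = false
[1] NOT false = true
[2.2.1] false OR true = true
[2.2] NOT true = false
[2.3.1] false OR false = false
[2.3] NOT false = true
[2] false OR false OR true = true
[root] exactly-one(true, true) = false
Overall: false → blocked

Blocked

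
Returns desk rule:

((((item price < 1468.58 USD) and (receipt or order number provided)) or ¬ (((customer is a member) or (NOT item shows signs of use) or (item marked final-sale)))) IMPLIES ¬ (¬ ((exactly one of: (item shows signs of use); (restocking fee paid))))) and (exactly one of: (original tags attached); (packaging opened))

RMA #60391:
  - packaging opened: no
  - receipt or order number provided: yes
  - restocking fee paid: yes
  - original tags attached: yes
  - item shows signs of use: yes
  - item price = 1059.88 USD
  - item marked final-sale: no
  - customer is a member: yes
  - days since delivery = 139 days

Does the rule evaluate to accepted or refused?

Atomic conditions:
  item price < 1468.58 USD: 1059.88 < 1468.58 is true
  receipt or order number provided: yes → true
  customer is a member: yes → true
  NOT item shows signs of use: yes → false
  item marked final-sale: no → false
  item shows signs of use: yes → true
  restocking fee paid: yes → true
  original tags attached: yes → true
  packaging opened: no → false
Combine:
[1.1.1] true AND true = true
[1.1.2.1] true OR false OR false = true
[1.1.2] NOT true = false
[1.1] true OR false = true
[1.2.1.1] exactly-one(true, true) = false
[1.2.1] NOT false = true
[1.2] NOT true = false
[1] true → false = false
[2] exactly-one(true, false) = true
[root] false AND true = false
Overall: false → refused

Refused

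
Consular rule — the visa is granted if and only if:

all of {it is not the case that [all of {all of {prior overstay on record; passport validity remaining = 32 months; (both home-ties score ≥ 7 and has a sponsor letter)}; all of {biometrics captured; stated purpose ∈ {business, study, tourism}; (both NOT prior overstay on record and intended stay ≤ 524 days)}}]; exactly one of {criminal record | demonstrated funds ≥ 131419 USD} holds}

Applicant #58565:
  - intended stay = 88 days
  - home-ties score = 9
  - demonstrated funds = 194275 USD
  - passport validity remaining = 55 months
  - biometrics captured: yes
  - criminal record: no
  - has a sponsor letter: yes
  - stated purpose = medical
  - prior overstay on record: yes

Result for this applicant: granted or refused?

Granted

Atomic conditions:
  prior overstay on record: yes → true
  passport validity remaining = 32 months: 55 == 32 is false
  home-ties score ≥ 7: 9 ≥ 7 is true
  has a sponsor letter: yes → true
  biometrics captured: yes → true
  stated purpose ∈ {business, study, tourism}: medical is not in the set → false
  NOT prior overstay on record: yes → false
  intended stay ≤ 524 days: 88 ≤ 524 is true
  criminal record: no → false
  demonstrated funds ≥ 131419 USD: 194275 ≥ 131419 is true
Combine:
[1.1.1.3] true AND true = true
[1.1.1] true AND false AND true = false
[1.1.2.3] false AND true = false
[1.1.2] true AND false AND false = false
[1.1] false AND false = false
[1] NOT false = true
[2] exactly-one(false, true) = true
[root] true AND true = true
Overall: true → granted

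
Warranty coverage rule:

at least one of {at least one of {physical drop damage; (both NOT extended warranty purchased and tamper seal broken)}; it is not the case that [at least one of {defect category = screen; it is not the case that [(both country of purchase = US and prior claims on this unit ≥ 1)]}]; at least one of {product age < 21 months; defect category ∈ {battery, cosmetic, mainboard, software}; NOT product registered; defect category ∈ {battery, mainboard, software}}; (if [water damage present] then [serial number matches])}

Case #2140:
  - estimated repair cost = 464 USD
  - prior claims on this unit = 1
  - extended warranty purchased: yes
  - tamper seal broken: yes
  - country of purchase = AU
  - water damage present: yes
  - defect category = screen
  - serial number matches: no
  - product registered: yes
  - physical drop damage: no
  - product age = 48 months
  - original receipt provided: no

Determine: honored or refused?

Refused

Atomic conditions:
  physical drop damage: no → false
  NOT extended warranty purchased: yes → false
  tamper seal broken: yes → true
  defect category = screen: screen == screen is true
  country of purchase = US: AU == US is false
  prior claims on this unit ≥ 1: 1 ≥ 1 is true
  product age < 21 months: 48 < 21 is false
  defect category ∈ {battery, cosmetic, mainboard, software}: screen is not in the set → false
  NOT product registered: yes → false
  defect category ∈ {battery, mainboard, software}: screen is not in the set → false
  water damage present: yes → true
  serial number matches: no → false
Combine:
[1.2] false AND true = false
[1] false OR false = false
[2.1.2.1] false AND true = false
[2.1.2] NOT false = true
[2.1] true OR true = true
[2] NOT true = false
[3] false OR false OR false OR false = false
[4] true → false = false
[root] false OR false OR false OR false = false
Overall: false → refused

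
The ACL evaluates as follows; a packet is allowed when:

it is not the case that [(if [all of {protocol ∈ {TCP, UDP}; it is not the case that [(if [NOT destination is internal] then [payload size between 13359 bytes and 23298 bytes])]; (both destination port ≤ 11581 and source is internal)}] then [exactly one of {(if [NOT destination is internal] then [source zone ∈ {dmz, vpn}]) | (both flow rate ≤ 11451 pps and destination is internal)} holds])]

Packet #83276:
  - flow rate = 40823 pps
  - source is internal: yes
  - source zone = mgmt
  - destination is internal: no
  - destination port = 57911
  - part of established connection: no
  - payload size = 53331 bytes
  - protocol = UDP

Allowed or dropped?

Atomic conditions:
  protocol ∈ {TCP, UDP}: UDP is in the set → true
  NOT destination is internal: no → true
  payload size between 13359 bytes and 23298 bytes: 53331 in [13359, 23298] is false
  destination port ≤ 11581: 57911 ≤ 11581 is false
  source is internal: yes → true
  source zone ∈ {dmz, vpn}: mgmt is not in the set → false
  flow rate ≤ 11451 pps: 40823 ≤ 11451 is false
  destination is internal: no → false
Combine:
[1.1.2.1] true → false = false
[1.1.2] NOT false = true
[1.1.3] false AND true = false
[1.1] true AND true AND false = false
[1.2.1] true → false = false
[1.2.2] false AND false = false
[1.2] exactly-one(false, false) = false
[1] false → false (antecedent false ⇒ implication holds) = true
[root] NOT true = false
Overall: false → dropped

Dropped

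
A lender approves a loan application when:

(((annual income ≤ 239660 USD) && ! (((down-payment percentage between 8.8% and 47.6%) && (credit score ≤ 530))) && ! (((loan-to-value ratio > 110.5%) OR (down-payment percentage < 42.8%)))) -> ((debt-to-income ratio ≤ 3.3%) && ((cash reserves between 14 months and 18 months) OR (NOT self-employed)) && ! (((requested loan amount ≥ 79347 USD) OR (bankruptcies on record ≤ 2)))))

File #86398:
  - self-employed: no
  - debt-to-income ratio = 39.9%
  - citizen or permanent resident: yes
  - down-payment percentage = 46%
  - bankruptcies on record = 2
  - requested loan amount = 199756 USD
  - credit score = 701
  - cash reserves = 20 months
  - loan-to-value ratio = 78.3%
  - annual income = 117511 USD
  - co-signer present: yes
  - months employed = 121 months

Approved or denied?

Denied

Atomic conditions:
  annual income ≤ 239660 USD: 117511 ≤ 239660 is true
  down-payment percentage between 8.8% and 47.6%: 46 in [8.8, 47.6] is true
  credit score ≤ 530: 701 ≤ 530 is false
  loan-to-value ratio > 110.5%: 78.3 > 110.5 is false
  down-payment percentage < 42.8%: 46 < 42.8 is false
  debt-to-income ratio ≤ 3.3%: 39.9 ≤ 3.3 is false
  cash reserves between 14 months and 18 months: 20 in [14, 18] is false
  NOT self-employed: no → true
  requested loan amount ≥ 79347 USD: 199756 ≥ 79347 is true
  bankruptcies on record ≤ 2: 2 ≤ 2 is true
Combine:
[1.2.1] true AND false = false
[1.2] NOT false = true
[1.3.1] false OR false = false
[1.3] NOT false = true
[1] true AND true AND true = true
[2.2] false OR true = true
[2.3.1] true OR true = true
[2.3] NOT true = false
[2] false AND true AND false = false
[root] true → false = false
Overall: false → denied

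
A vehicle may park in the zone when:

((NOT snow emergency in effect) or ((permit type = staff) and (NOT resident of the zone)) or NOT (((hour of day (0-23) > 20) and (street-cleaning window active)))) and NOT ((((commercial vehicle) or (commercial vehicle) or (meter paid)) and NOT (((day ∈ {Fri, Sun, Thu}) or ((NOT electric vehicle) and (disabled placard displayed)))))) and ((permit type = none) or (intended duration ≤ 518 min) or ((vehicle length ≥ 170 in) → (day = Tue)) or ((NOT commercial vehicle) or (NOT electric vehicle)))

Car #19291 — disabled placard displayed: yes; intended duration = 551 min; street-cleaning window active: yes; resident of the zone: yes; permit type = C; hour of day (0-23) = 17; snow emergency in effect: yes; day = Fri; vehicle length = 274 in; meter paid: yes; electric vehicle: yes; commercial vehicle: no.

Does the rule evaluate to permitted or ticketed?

Atomic conditions:
  NOT snow emergency in effect: yes → false
  permit type = staff: C == staff is false
  NOT resident of the zone: yes → false
  hour of day (0-23) > 20: 17 > 20 is false
  street-cleaning window active: yes → true
  commercial vehicle: no → false
  meter paid: yes → true
  day ∈ {Fri, Sun, Thu}: Fri is in the set → true
  NOT electric vehicle: yes → false
  disabled placard displayed: yes → true
  permit type = none: C == none is false
  intended duration ≤ 518 min: 551 ≤ 518 is false
  vehicle length ≥ 170 in: 274 ≥ 170 is true
  day = Tue: Fri == Tue is false
  NOT commercial vehicle: no → true
Combine:
[1.2] false AND false = false
[1.3.1] false AND true = false
[1.3] NOT false = true
[1] false OR false OR true = true
[2.1.1] false OR false OR true = true
[2.1.2.1.2] false AND true = false
[2.1.2.1] true OR false = true
[2.1.2] NOT true = false
[2.1] true AND false = false
[2] NOT false = true
[3.3] true → false = false
[3.4] true OR false = true
[3] false OR false OR false OR true = true
[root] true AND true AND true = true
Overall: true → permitted

Permitted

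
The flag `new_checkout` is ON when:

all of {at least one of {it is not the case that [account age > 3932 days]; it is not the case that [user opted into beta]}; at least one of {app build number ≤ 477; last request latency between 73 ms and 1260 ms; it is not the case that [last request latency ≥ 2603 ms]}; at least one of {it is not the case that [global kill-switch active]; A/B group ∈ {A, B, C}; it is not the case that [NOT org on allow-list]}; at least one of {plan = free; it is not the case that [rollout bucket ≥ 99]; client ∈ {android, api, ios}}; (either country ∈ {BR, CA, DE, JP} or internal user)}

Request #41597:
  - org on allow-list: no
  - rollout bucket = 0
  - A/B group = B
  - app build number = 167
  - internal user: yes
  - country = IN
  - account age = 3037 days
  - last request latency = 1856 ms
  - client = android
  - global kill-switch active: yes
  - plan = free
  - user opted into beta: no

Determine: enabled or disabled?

Enabled

Atomic conditions:
  account age > 3932 days: 3037 > 3932 is false
  user opted into beta: no → false
  app build number ≤ 477: 167 ≤ 477 is true
  last request latency between 73 ms and 1260 ms: 1856 in [73, 1260] is false
  last request latency ≥ 2603 ms: 1856 ≥ 2603 is false
  global kill-switch active: yes → true
  A/B group ∈ {A, B, C}: B is in the set → true
  NOT org on allow-list: no → true
  plan = free: free == free is true
  rollout bucket ≥ 99: 0 ≥ 99 is false
  client ∈ {android, api, ios}: android is in the set → true
  country ∈ {BR, CA, DE, JP}: IN is not in the set → false
  internal user: yes → true
Combine:
[1.1] NOT false = true
[1.2] NOT false = true
[1] true OR true = true
[2.3] NOT false = true
[2] true OR false OR true = true
[3.1] NOT true = false
[3.3] NOT true = false
[3] false OR true OR false = true
[4.2] NOT false = true
[4] true OR true OR true = true
[5] false OR true = true
[root] true AND true AND true AND true AND true = true
Overall: true → enabled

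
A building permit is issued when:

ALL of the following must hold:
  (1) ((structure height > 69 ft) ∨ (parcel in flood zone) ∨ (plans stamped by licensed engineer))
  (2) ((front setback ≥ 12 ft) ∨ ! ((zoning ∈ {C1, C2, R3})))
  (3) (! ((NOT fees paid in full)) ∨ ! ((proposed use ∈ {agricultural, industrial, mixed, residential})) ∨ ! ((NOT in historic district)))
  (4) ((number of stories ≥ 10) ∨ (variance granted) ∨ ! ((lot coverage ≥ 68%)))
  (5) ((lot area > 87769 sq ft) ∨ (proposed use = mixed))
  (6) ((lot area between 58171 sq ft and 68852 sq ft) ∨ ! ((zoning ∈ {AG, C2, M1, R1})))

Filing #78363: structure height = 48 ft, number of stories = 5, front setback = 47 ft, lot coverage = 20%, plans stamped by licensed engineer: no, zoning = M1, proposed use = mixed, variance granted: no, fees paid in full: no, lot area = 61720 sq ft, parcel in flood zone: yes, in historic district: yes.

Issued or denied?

Atomic conditions:
  structure height > 69 ft: 48 > 69 is false
  parcel in flood zone: yes → true
  plans stamped by licensed engineer: no → false
  front setback ≥ 12 ft: 47 ≥ 12 is true
  zoning ∈ {C1, C2, R3}: M1 is not in the set → false
  NOT fees paid in full: no → true
  proposed use ∈ {agricultural, industrial, mixed, residential}: mixed is in the set → true
  NOT in historic district: yes → false
  number of stories ≥ 10: 5 ≥ 10 is false
  variance granted: no → false
  lot coverage ≥ 68%: 20 ≥ 68 is false
  lot area > 87769 sq ft: 61720 > 87769 is false
  proposed use = mixed: mixed == mixed is true
  lot area between 58171 sq ft and 68852 sq ft: 61720 in [58171, 68852] is true
  zoning ∈ {AG, C2, M1, R1}: M1 is in the set → true
Combine:
[1] false OR true OR false = true
[2.2] NOT false = true
[2] true OR true = true
[3.1] NOT true = false
[3.2] NOT true = false
[3.3] NOT false = true
[3] false OR false OR true = true
[4.3] NOT false = true
[4] false OR false OR true = true
[5] false OR true = true
[6.2] NOT true = false
[6] true OR false = true
[root] true AND true AND true AND true AND true AND true = true
Overall: true → issued

Issued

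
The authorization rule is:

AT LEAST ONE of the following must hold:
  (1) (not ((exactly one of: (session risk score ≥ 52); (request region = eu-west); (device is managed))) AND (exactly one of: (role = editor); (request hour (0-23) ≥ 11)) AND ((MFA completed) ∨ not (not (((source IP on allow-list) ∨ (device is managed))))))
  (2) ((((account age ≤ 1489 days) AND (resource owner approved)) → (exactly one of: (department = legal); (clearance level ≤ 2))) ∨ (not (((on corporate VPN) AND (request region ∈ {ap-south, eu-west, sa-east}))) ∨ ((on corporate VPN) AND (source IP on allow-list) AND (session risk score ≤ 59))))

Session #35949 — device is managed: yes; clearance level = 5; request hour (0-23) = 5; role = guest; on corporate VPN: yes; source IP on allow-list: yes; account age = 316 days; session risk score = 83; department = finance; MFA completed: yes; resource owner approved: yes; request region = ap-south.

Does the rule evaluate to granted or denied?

Denied

Atomic conditions:
  session risk score ≥ 52: 83 ≥ 52 is true
  request region = eu-west: ap-south == eu-west is false
  device is managed: yes → true
  role = editor: guest == editor is false
  request hour (0-23) ≥ 11: 5 ≥ 11 is false
  MFA completed: yes → true
  source IP on allow-list: yes → true
  account age ≤ 1489 days: 316 ≤ 1489 is true
  resource owner approved: yes → true
  department = legal: finance == legal is false
  clearance level ≤ 2: 5 ≤ 2 is false
  on corporate VPN: yes → true
  request region ∈ {ap-south, eu-west, sa-east}: ap-south is in the set → true
  session risk score ≤ 59: 83 ≤ 59 is false
Combine:
[1.1.1] exactly-one(true, false, true) = false
[1.1] NOT false = true
[1.2] exactly-one(false, false) = false
[1.3.2.1.1] true OR true = true
[1.3.2.1] NOT true = false
[1.3.2] NOT false = true
[1.3] true OR true = true
[1] true AND false AND true = false
[2.1.1] true AND true = true
[2.1.2] exactly-one(false, false) = false
[2.1] true → false = false
[2.2.1.1] true AND true = true
[2.2.1] NOT true = false
[2.2.2] true AND true AND false = false
[2.2] false OR false = false
[2] false OR false = false
[root] false OR false = false
Overall: false → denied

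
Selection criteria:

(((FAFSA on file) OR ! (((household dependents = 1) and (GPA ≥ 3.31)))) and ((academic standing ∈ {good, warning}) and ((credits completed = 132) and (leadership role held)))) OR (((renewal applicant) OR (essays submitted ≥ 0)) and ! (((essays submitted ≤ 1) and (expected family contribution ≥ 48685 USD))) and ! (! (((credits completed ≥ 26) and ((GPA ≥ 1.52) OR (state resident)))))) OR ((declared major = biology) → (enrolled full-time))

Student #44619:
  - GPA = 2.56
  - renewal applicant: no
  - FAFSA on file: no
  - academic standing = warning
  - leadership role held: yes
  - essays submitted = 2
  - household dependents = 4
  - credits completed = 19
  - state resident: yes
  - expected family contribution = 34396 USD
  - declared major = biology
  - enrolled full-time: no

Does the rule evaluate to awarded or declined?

Atomic conditions:
  FAFSA on file: no → false
  household dependents = 1: 4 == 1 is false
  GPA ≥ 3.31: 2.56 ≥ 3.31 is false
  academic standing ∈ {good, warning}: warning is in the set → true
  credits completed = 132: 19 == 132 is false
  leadership role held: yes → true
  renewal applicant: no → false
  essays submitted ≥ 0: 2 ≥ 0 is true
  essays submitted ≤ 1: 2 ≤ 1 is false
  expected family contribution ≥ 48685 USD: 34396 ≥ 48685 is false
  credits completed ≥ 26: 19 ≥ 26 is false
  GPA ≥ 1.52: 2.56 ≥ 1.52 is true
  state resident: yes → true
  declared major = biology: biology == biology is true
  enrolled full-time: no → false
Combine:
[1.1.2.1] false AND false = false
[1.1.2] NOT false = true
[1.1] false OR true = true
[1.2.2] false AND true = false
[1.2] true AND false = false
[1] true AND false = false
[2.1] false OR true = true
[2.2.1] false AND false = false
[2.2] NOT false = true
[2.3.1.1.2] true OR true = true
[2.3.1.1] false AND true = false
[2.3.1] NOT false = true
[2.3] NOT true = false
[2] true AND true AND false = false
[3] true → false = false
[root] false OR false OR false = false
Overall: false → declined

Declined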